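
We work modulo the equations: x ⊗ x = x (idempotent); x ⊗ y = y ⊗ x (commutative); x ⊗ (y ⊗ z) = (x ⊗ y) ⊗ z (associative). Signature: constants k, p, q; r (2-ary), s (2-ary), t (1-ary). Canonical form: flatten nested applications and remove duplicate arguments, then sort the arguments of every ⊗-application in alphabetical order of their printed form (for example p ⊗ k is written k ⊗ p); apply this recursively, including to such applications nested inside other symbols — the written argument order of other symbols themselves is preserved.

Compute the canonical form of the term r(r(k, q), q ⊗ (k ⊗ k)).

Answer: r(r(k, q), k ⊗ q)

Derivation:
Focus inside:  q ⊗ (k ⊗ k)
Un-nest:  q ⊗ k ⊗ k
Drop duplicates:  drop duplicate k
Order the arguments:  k ⊗ q
Put back:  r(r(k, q), k ⊗ q)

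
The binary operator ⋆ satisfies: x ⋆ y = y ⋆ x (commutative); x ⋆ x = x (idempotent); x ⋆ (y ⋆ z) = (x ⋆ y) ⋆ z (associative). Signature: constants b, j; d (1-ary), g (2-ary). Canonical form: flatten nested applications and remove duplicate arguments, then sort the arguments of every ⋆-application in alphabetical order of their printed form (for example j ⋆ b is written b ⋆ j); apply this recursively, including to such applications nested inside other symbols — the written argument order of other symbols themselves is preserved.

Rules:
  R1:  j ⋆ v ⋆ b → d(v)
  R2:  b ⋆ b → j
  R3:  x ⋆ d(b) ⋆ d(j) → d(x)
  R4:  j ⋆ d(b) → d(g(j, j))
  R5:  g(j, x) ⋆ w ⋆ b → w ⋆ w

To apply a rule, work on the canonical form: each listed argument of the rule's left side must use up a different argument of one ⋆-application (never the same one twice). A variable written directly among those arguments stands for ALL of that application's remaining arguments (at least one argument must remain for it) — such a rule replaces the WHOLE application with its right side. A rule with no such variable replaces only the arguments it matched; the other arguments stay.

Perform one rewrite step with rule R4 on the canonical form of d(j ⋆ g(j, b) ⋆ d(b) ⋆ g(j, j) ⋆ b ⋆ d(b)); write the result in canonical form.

Answer: d(b ⋆ d(g(j, j)) ⋆ g(j, b) ⋆ g(j, j))

Derivation:
Canonical form:  d(b ⋆ d(b) ⋆ g(j, b) ⋆ g(j, j) ⋆ j)
Match R4:  consume d(b), j
Result:  d(b ⋆ d(g(j, j)) ⋆ g(j, b) ⋆ g(j, j))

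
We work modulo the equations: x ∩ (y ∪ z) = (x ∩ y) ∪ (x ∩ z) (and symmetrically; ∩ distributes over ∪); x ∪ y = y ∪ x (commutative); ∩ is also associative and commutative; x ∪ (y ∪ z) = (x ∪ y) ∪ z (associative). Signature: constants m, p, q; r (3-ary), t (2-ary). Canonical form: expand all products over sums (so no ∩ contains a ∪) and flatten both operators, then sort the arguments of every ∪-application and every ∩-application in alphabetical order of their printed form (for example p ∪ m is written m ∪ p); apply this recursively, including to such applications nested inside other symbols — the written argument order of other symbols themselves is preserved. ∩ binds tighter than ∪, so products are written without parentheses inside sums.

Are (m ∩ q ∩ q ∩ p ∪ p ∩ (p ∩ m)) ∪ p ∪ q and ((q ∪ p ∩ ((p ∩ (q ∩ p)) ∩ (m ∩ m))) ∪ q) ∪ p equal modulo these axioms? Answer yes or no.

Answer: no — m ∩ p ∩ p ∪ m ∩ p ∩ q ∩ q ∪ p ∪ q vs m ∩ m ∩ p ∩ p ∩ p ∩ q ∪ p ∪ q ∪ q

Derivation:
Left:  (m ∩ q ∩ q ∩ p ∪ p ∩ (p ∩ m)) ∪ p ∪ q
  Un-nest:  m ∩ p ∩ q ∩ q ∪ m ∩ p ∩ p ∪ p ∪ q
  Sort:  m ∩ p ∩ p ∪ m ∩ p ∩ q ∩ q ∪ p ∪ q
Right:  ((q ∪ p ∩ ((p ∩ (q ∩ p)) ∩ (m ∩ m))) ∪ q) ∪ p
  Flatten:  q ∪ m ∩ m ∩ p ∩ p ∩ p ∩ q ∪ q ∪ p
  Sort:  m ∩ m ∩ p ∩ p ∩ p ∩ q ∪ p ∪ q ∪ q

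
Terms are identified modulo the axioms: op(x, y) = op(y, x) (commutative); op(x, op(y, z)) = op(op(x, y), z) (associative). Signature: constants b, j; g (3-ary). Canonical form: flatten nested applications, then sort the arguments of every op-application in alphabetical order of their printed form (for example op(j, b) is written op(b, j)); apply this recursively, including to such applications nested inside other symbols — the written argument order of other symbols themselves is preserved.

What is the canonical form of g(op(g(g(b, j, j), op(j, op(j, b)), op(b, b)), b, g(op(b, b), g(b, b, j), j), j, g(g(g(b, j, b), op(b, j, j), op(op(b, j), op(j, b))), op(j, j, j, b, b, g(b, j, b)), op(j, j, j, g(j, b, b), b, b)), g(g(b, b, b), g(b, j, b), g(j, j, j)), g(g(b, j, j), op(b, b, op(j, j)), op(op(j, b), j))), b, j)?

Focus inside:  op(g(g(b, j, j), op(j, op(j, b)), op(b, b)), b, g(op(b, b), g(b, b, j), j), j, g(g(g(b, j, b), op(b, j, j), op(op(b, j), op(j, b))), op(j, j, j, b, b, g(b, j, b)), op(j, j, j, g(j, b, b), b, b)), g(g(b, b, b), g(b, j, b), g(j, j, j)), g(g(b, j, j), op(b, b, op(j, j)), op(op(j, b), j)))
Inside:  g(g(b, j, j), op(j, op(j, b)), op(b, b))  →  g(g(b, j, j), op(b, j, j), op(b, b))
Inside:  g(g(g(b, j, b), op(b, j, j), op(op(b, j), op(j, b))), op(j, j, j, b, b, g(b, j, b)), op(j, j, j, g(j, b, b), b, b))  →  g(g(g(b, j, b), op(b, j, j), op(b, b, j, j)), op(b, b, g(b, j, b), j, j, j), op(b, b, g(j, b, b), j, j, j))
Inside:  g(g(b, j, j), op(b, b, op(j, j)), op(op(j, b), j))  →  g(g(b, j, j), op(b, b, j, j), op(b, j, j))
Order the arguments:  op(b, g(g(b, b, b), g(b, j, b), g(j, j, j)), g(g(b, j, j), op(b, b, j, j), op(b, j, j)), g(g(b, j, j), op(b, j, j), op(b, b)), g(g(g(b, j, b), op(b, j, j), op(b, b, j, j)), op(b, b, g(b, j, b), j, j, j), op(b, b, g(j, b, b), j, j, j)), g(op(b, b), g(b, b, j), j), j)
Put back:  g(op(b, g(g(b, b, b), g(b, j, b), g(j, j, j)), g(g(b, j, j), op(b, b, j, j), op(b, j, j)), g(g(b, j, j), op(b, j, j), op(b, b)), g(g(g(b, j, b), op(b, j, j), op(b, b, j, j)), op(b, b, g(b, j, b), j, j, j), op(b, b, g(j, b, b), j, j, j)), g(op(b, b), g(b, b, j), j), j), b, j)

Answer: g(op(b, g(g(b, b, b), g(b, j, b), g(j, j, j)), g(g(b, j, j), op(b, b, j, j), op(b, j, j)), g(g(b, j, j), op(b, j, j), op(b, b)), g(g(g(b, j, b), op(b, j, j), op(b, b, j, j)), op(b, b, g(b, j, b), j, j, j), op(b, b, g(j, b, b), j, j, j)), g(op(b, b), g(b, b, j), j), j), b, j)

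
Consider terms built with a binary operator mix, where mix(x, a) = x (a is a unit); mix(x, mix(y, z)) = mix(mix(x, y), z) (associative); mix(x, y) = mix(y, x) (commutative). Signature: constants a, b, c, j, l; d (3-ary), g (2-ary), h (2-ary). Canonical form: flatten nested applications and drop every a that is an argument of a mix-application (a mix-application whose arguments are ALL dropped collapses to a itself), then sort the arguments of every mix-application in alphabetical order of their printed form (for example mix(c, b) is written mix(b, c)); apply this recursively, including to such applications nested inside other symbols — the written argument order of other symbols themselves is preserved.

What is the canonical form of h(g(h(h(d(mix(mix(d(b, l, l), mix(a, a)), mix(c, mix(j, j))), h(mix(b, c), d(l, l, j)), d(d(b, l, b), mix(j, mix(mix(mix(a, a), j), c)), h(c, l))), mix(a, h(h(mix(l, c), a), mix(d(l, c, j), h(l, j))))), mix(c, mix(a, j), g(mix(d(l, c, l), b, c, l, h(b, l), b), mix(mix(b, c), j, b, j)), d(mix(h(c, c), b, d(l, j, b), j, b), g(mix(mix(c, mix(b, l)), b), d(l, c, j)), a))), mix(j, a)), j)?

Descend into:  mix(c, mix(a, j), g(mix(d(l, c, l), b, c, l, h(b, l), b), mix(mix(b, c), j, b, j)), d(mix(h(c, c), b, d(l, j, b), j, b), g(mix(mix(c, mix(b, l)), b), d(l, c, j)), a))
Flatten:  mix(c, a, j, g(mix(d(l, c, l), b, c, l, h(b, l), b), mix(mix(b, c), j, b, j)), d(mix(h(c, c), b, d(l, j, b), j, b), g(mix(mix(c, mix(b, l)), b), d(l, c, j)), a))
Canonicalize subterm:  g(mix(d(l, c, l), b, c, l, h(b, l), b), mix(mix(b, c), j, b, j))  →  g(mix(b, b, c, d(l, c, l), h(b, l), l), mix(b, b, c, j, j))
Simplify inside:  d(mix(h(c, c), b, d(l, j, b), j, b), g(mix(mix(c, mix(b, l)), b), d(l, c, j)), a)  →  d(mix(b, b, d(l, j, b), h(c, c), j), g(mix(b, b, c, l), d(l, c, j)), a)
Unit:  drop a
Sort arguments:  mix(c, d(mix(b, b, d(l, j, b), h(c, c), j), g(mix(b, b, c, l), d(l, c, j)), a), g(mix(b, b, c, d(l, c, l), h(b, l), l), mix(b, b, c, j, j)), j)
Reassemble:  h(g(h(h(d(mix(c, d(b, l, l), j, j), h(mix(b, c), d(l, l, j)), d(d(b, l, b), mix(c, j, j), h(c, l))), h(h(mix(c, l), a), mix(d(l, c, j), h(l, j)))), mix(c, d(mix(b, b, d(l, j, b), h(c, c), j), g(mix(b, b, c, l), d(l, c, j)), a), g(mix(b, b, c, d(l, c, l), h(b, l), l), mix(b, b, c, j, j)), j)), j), j)

Answer: h(g(h(h(d(mix(c, d(b, l, l), j, j), h(mix(b, c), d(l, l, j)), d(d(b, l, b), mix(c, j, j), h(c, l))), h(h(mix(c, l), a), mix(d(l, c, j), h(l, j)))), mix(c, d(mix(b, b, d(l, j, b), h(c, c), j), g(mix(b, b, c, l), d(l, c, j)), a), g(mix(b, b, c, d(l, c, l), h(b, l), l), mix(b, b, c, j, j)), j)), j), j)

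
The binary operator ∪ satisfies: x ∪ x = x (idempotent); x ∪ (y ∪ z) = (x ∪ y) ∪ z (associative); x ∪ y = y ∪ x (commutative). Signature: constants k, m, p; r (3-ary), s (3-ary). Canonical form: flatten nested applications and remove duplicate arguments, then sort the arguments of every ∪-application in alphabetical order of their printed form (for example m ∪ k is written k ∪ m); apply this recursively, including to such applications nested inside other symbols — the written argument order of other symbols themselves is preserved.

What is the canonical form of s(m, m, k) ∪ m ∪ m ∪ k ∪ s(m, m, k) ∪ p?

Answer: k ∪ m ∪ p ∪ s(m, m, k)

Derivation:
Idempotence:  drop duplicate m, s(m, m, k)
Order the arguments:  k ∪ m ∪ p ∪ s(m, m, k)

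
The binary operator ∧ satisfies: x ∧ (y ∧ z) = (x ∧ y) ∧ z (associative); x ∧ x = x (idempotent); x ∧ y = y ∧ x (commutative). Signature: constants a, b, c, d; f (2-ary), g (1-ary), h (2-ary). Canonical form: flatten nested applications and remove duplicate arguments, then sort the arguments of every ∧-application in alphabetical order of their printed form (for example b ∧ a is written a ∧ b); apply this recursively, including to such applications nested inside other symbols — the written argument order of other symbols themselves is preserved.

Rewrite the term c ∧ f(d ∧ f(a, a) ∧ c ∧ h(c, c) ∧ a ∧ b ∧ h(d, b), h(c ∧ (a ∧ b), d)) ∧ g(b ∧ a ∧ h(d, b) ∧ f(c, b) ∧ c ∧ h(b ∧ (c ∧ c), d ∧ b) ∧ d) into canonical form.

Simplify inside:  f(d ∧ f(a, a) ∧ c ∧ h(c, c) ∧ a ∧ b ∧ h(d, b), h(c ∧ (a ∧ b), d))  →  f(a ∧ b ∧ c ∧ d ∧ f(a, a) ∧ h(c, c) ∧ h(d, b), h(a ∧ b ∧ c, d))
Inside:  g(b ∧ a ∧ h(d, b) ∧ f(c, b) ∧ c ∧ h(b ∧ (c ∧ c), d ∧ b) ∧ d)  →  g(a ∧ b ∧ c ∧ d ∧ f(c, b) ∧ h(b ∧ c, b ∧ d) ∧ h(d, b))
Sort arguments:  c ∧ f(a ∧ b ∧ c ∧ d ∧ f(a, a) ∧ h(c, c) ∧ h(d, b), h(a ∧ b ∧ c, d)) ∧ g(a ∧ b ∧ c ∧ d ∧ f(c, b) ∧ h(b ∧ c, b ∧ d) ∧ h(d, b))

Answer: c ∧ f(a ∧ b ∧ c ∧ d ∧ f(a, a) ∧ h(c, c) ∧ h(d, b), h(a ∧ b ∧ c, d)) ∧ g(a ∧ b ∧ c ∧ d ∧ f(c, b) ∧ h(b ∧ c, b ∧ d) ∧ h(d, b))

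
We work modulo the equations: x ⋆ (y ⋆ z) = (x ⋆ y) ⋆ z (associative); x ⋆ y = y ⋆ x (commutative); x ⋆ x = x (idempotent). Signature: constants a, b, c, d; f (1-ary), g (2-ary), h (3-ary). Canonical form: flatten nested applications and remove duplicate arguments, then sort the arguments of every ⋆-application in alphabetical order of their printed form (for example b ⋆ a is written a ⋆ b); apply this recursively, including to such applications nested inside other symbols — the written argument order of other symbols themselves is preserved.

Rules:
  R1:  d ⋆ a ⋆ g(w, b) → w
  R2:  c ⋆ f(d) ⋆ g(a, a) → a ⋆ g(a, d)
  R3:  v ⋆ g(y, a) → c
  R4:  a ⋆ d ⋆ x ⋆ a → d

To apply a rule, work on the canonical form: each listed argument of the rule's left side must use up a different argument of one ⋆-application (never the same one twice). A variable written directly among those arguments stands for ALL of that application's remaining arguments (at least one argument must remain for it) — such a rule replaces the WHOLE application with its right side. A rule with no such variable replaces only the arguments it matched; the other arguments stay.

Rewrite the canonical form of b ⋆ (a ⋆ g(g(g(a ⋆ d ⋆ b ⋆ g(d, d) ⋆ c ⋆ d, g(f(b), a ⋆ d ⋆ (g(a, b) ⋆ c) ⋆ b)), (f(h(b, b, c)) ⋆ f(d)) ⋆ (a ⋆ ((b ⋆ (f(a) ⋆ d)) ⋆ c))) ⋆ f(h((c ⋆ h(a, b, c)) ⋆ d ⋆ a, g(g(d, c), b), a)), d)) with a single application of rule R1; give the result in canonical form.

Canonical form:  a ⋆ b ⋆ g(f(h(a ⋆ c ⋆ d ⋆ h(a, b, c), g(g(d, c), b), a)) ⋆ g(g(a ⋆ b ⋆ c ⋆ d ⋆ g(d, d), g(f(b), a ⋆ b ⋆ c ⋆ d ⋆ g(a, b))), a ⋆ b ⋆ c ⋆ d ⋆ f(a) ⋆ f(d) ⋆ f(h(b, b, c))), d)
R1 matches:  uses a, d, g(a, b);  w := a
New term:  a ⋆ b ⋆ g(f(h(a ⋆ c ⋆ d ⋆ h(a, b, c), g(g(d, c), b), a)) ⋆ g(g(a ⋆ b ⋆ c ⋆ d ⋆ g(d, d), g(f(b), a ⋆ b ⋆ c)), a ⋆ b ⋆ c ⋆ d ⋆ f(a) ⋆ f(d) ⋆ f(h(b, b, c))), d)

Answer: a ⋆ b ⋆ g(f(h(a ⋆ c ⋆ d ⋆ h(a, b, c), g(g(d, c), b), a)) ⋆ g(g(a ⋆ b ⋆ c ⋆ d ⋆ g(d, d), g(f(b), a ⋆ b ⋆ c)), a ⋆ b ⋆ c ⋆ d ⋆ f(a) ⋆ f(d) ⋆ f(h(b, b, c))), d)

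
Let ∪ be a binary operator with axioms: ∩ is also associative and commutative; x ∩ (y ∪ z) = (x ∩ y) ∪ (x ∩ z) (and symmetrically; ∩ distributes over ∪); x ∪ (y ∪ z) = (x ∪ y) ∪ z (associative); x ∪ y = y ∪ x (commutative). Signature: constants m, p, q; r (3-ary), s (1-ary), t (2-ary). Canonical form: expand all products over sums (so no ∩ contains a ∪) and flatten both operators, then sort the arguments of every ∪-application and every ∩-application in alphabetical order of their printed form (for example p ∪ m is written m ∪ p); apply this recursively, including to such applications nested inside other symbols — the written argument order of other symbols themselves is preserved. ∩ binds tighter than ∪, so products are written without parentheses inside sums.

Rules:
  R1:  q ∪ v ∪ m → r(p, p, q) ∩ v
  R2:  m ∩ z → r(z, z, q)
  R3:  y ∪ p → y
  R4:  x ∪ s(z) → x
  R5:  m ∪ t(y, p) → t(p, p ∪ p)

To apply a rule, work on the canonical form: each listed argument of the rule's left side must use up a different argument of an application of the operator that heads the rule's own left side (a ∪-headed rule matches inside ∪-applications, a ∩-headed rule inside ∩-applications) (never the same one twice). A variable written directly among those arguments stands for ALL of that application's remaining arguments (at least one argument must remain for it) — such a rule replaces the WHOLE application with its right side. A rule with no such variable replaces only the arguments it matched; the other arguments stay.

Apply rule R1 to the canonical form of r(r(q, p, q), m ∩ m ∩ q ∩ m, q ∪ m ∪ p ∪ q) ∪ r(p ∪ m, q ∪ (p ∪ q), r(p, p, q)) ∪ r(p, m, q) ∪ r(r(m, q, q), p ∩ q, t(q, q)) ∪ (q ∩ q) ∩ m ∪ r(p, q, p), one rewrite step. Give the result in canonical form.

Answer: m ∩ q ∩ q ∪ r(m ∪ p, p ∪ q ∪ q, r(p, p, q)) ∪ r(p, m, q) ∪ r(p, q, p) ∪ r(r(m, q, q), p ∩ q, t(q, q)) ∪ r(r(q, p, q), m ∩ m ∩ m ∩ q, p ∩ r(p, p, q) ∪ q ∩ r(p, p, q))

Derivation:
Canonical form:  m ∩ q ∩ q ∪ r(m ∪ p, p ∪ q ∪ q, r(p, p, q)) ∪ r(p, m, q) ∪ r(p, q, p) ∪ r(r(m, q, q), p ∩ q, t(q, q)) ∪ r(r(q, p, q), m ∩ m ∩ m ∩ q, m ∪ p ∪ q ∪ q)
Apply R1:  consuming m, q;  v := p ∪ q
The variable takes the whole remainder — replace the entire application.
Result:  m ∩ q ∩ q ∪ r(m ∪ p, p ∪ q ∪ q, r(p, p, q)) ∪ r(p, m, q) ∪ r(p, q, p) ∪ r(r(m, q, q), p ∩ q, t(q, q)) ∪ r(r(q, p, q), m ∩ m ∩ m ∩ q, p ∩ r(p, p, q) ∪ q ∩ r(p, p, q))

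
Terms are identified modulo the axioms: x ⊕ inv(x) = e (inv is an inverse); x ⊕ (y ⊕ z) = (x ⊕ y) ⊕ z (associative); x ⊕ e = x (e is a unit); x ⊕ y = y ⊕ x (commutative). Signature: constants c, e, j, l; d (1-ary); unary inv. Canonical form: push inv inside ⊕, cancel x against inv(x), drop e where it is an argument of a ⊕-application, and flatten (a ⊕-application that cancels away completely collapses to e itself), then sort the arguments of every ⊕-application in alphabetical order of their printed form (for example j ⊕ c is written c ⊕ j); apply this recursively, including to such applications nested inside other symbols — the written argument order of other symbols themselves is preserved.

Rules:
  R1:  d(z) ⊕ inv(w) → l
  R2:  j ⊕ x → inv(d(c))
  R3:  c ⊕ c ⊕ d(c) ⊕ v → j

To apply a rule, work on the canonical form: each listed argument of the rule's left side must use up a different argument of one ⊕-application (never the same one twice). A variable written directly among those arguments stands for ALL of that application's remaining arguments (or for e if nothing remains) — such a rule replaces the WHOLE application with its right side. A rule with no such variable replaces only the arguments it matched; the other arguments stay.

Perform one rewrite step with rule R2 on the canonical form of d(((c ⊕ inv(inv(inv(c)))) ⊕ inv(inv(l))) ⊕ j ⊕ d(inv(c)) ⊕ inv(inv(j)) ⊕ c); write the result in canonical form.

Canonical form:  d(c ⊕ d(inv(c)) ⊕ j ⊕ j ⊕ l)
R2 matches:  uses j;  x := c ⊕ d(inv(c)) ⊕ j ⊕ l
The variable takes the whole remainder — replace the entire application.
New term:  d(inv(d(c)))

Answer: d(inv(d(c)))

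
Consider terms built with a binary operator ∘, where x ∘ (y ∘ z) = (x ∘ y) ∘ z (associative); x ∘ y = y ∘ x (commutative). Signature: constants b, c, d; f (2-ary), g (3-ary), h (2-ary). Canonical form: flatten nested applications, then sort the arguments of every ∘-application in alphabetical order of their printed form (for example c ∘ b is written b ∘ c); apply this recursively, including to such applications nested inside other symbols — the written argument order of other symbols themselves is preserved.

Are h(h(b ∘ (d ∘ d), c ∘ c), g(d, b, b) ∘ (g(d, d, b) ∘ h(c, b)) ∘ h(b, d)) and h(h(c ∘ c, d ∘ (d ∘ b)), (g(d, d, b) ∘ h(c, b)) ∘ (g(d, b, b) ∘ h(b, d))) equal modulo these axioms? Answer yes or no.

Left:  h(h(b ∘ (d ∘ d), c ∘ c), g(d, b, b) ∘ (g(d, d, b) ∘ h(c, b)) ∘ h(b, d))
  Descend into:  g(d, b, b) ∘ (g(d, d, b) ∘ h(c, b)) ∘ h(b, d)
  Merge nested applications:  g(d, b, b) ∘ g(d, d, b) ∘ h(c, b) ∘ h(b, d)
  Sort:  g(d, b, b) ∘ g(d, d, b) ∘ h(b, d) ∘ h(c, b)
  Put back:  h(h(b ∘ d ∘ d, c ∘ c), g(d, b, b) ∘ g(d, d, b) ∘ h(b, d) ∘ h(c, b))
Right:  h(h(c ∘ c, d ∘ (d ∘ b)), (g(d, d, b) ∘ h(c, b)) ∘ (g(d, b, b) ∘ h(b, d)))
  Descend into:  (g(d, d, b) ∘ h(c, b)) ∘ (g(d, b, b) ∘ h(b, d))
  Un-nest:  g(d, d, b) ∘ h(c, b) ∘ g(d, b, b) ∘ h(b, d)
  Order the arguments:  g(d, b, b) ∘ g(d, d, b) ∘ h(b, d) ∘ h(c, b)
  Reassemble:  h(h(c ∘ c, b ∘ d ∘ d), g(d, b, b) ∘ g(d, d, b) ∘ h(b, d) ∘ h(c, b))

Answer: no — h(h(b ∘ d ∘ d, c ∘ c), g(d, b, b) ∘ g(d, d, b) ∘ h(b, d) ∘ h(c, b)) vs h(h(c ∘ c, b ∘ d ∘ d), g(d, b, b) ∘ g(d, d, b) ∘ h(b, d) ∘ h(c, b))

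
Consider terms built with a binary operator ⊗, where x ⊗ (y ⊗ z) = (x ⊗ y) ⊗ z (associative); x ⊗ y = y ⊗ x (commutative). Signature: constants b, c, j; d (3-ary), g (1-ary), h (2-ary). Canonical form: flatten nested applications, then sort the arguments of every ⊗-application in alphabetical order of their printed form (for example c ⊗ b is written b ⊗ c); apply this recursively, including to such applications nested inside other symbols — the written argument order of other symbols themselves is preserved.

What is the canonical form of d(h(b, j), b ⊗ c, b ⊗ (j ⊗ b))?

Answer: d(h(b, j), b ⊗ c, b ⊗ b ⊗ j)

Derivation:
Work inside:  b ⊗ (j ⊗ b)
Un-nest:  b ⊗ j ⊗ b
Sort:  b ⊗ b ⊗ j
Rebuild:  d(h(b, j), b ⊗ c, b ⊗ b ⊗ j)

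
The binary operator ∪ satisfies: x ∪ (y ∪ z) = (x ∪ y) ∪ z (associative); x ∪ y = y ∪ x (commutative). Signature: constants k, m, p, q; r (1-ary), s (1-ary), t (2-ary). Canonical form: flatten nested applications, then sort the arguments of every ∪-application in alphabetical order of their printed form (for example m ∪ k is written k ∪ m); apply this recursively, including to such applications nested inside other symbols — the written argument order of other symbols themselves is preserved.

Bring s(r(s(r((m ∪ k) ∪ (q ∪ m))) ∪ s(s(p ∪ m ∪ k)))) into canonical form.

Answer: s(r(s(r(k ∪ m ∪ m ∪ q)) ∪ s(s(k ∪ m ∪ p))))

Derivation:
Focus inside:  s(r((m ∪ k) ∪ (q ∪ m))) ∪ s(s(p ∪ m ∪ k))
Inside:  s(r((m ∪ k) ∪ (q ∪ m)))  →  s(r(k ∪ m ∪ m ∪ q))
Inside:  s(s(p ∪ m ∪ k))  →  s(s(k ∪ m ∪ p))
Order the arguments:  s(r(k ∪ m ∪ m ∪ q)) ∪ s(s(k ∪ m ∪ p))
Put back:  s(r(s(r(k ∪ m ∪ m ∪ q)) ∪ s(s(k ∪ m ∪ p))))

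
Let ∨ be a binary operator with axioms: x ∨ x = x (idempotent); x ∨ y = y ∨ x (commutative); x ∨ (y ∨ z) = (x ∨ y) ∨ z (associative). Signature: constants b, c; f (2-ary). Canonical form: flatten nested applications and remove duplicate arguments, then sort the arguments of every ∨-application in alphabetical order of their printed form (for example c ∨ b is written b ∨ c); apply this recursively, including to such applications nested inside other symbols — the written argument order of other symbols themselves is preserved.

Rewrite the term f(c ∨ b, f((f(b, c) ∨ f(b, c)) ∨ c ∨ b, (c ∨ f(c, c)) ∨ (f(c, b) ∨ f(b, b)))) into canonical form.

Descend into:  (c ∨ f(c, c)) ∨ (f(c, b) ∨ f(b, b))
Flatten:  c ∨ f(c, c) ∨ f(c, b) ∨ f(b, b)
Sort:  c ∨ f(b, b) ∨ f(c, b) ∨ f(c, c)
Put back:  f(b ∨ c, f(b ∨ c ∨ f(b, c), c ∨ f(b, b) ∨ f(c, b) ∨ f(c, c)))

Answer: f(b ∨ c, f(b ∨ c ∨ f(b, c), c ∨ f(b, b) ∨ f(c, b) ∨ f(c, c)))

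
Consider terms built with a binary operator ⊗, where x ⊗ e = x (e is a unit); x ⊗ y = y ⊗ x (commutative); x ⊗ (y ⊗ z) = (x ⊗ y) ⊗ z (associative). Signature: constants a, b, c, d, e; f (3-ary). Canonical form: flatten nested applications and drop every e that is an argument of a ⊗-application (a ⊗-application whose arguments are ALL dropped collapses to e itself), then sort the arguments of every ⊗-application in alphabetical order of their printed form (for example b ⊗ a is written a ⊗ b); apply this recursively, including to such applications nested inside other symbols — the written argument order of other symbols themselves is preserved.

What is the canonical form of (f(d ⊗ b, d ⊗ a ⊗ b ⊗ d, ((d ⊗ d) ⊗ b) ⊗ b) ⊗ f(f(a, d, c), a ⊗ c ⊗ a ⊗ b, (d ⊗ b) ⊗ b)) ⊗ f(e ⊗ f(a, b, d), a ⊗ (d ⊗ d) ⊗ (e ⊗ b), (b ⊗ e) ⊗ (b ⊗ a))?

Flatten:  f(d ⊗ b, d ⊗ a ⊗ b ⊗ d, ((d ⊗ d) ⊗ b) ⊗ b) ⊗ f(f(a, d, c), a ⊗ c ⊗ a ⊗ b, (d ⊗ b) ⊗ b) ⊗ f(e ⊗ f(a, b, d), a ⊗ (d ⊗ d) ⊗ (e ⊗ b), (b ⊗ e) ⊗ (b ⊗ a))
Inside:  f(d ⊗ b, d ⊗ a ⊗ b ⊗ d, ((d ⊗ d) ⊗ b) ⊗ b)  →  f(b ⊗ d, a ⊗ b ⊗ d ⊗ d, b ⊗ b ⊗ d ⊗ d)
Simplify inside:  f(f(a, d, c), a ⊗ c ⊗ a ⊗ b, (d ⊗ b) ⊗ b)  →  f(f(a, d, c), a ⊗ a ⊗ b ⊗ c, b ⊗ b ⊗ d)
Canonicalize subterm:  f(e ⊗ f(a, b, d), a ⊗ (d ⊗ d) ⊗ (e ⊗ b), (b ⊗ e) ⊗ (b ⊗ a))  →  f(f(a, b, d), a ⊗ b ⊗ d ⊗ d, a ⊗ b ⊗ b)
Order the arguments:  f(b ⊗ d, a ⊗ b ⊗ d ⊗ d, b ⊗ b ⊗ d ⊗ d) ⊗ f(f(a, b, d), a ⊗ b ⊗ d ⊗ d, a ⊗ b ⊗ b) ⊗ f(f(a, d, c), a ⊗ a ⊗ b ⊗ c, b ⊗ b ⊗ d)

Answer: f(b ⊗ d, a ⊗ b ⊗ d ⊗ d, b ⊗ b ⊗ d ⊗ d) ⊗ f(f(a, b, d), a ⊗ b ⊗ d ⊗ d, a ⊗ b ⊗ b) ⊗ f(f(a, d, c), a ⊗ a ⊗ b ⊗ c, b ⊗ b ⊗ d)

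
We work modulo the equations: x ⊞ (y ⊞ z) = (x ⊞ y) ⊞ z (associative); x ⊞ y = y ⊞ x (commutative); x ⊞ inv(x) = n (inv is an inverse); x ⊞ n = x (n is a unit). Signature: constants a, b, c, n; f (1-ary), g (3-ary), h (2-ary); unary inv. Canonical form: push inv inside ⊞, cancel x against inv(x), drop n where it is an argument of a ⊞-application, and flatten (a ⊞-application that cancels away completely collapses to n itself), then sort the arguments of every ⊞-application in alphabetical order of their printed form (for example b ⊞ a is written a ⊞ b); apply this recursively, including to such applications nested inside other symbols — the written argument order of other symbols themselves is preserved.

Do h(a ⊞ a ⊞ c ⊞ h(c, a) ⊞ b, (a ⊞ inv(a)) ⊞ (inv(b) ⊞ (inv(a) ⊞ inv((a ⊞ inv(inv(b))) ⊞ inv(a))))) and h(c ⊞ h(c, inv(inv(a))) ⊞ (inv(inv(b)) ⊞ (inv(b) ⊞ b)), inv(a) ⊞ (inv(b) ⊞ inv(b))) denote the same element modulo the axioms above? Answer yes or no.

Answer: no — h(a ⊞ a ⊞ b ⊞ c ⊞ h(c, a), inv(a) ⊞ inv(b) ⊞ inv(b)) vs h(b ⊞ c ⊞ h(c, a), inv(a) ⊞ inv(b) ⊞ inv(b))

Derivation:
Left:  h(a ⊞ a ⊞ c ⊞ h(c, a) ⊞ b, (a ⊞ inv(a)) ⊞ (inv(b) ⊞ (inv(a) ⊞ inv((a ⊞ inv(inv(b))) ⊞ inv(a)))))
  Work inside:  (a ⊞ inv(a)) ⊞ (inv(b) ⊞ (inv(a) ⊞ inv((a ⊞ inv(inv(b))) ⊞ inv(a))))
  Push inv inside:  distribute inv over ⊞ and collapse double inv
  Collect:  inv(a) ⊞ inv(b) ⊞ inv(b)
  Reassemble:  h(a ⊞ a ⊞ b ⊞ c ⊞ h(c, a), inv(a) ⊞ inv(b) ⊞ inv(b))
Right:  h(c ⊞ h(c, inv(inv(a))) ⊞ (inv(inv(b)) ⊞ (inv(b) ⊞ b)), inv(a) ⊞ (inv(b) ⊞ inv(b)))
  Focus inside:  c ⊞ h(c, inv(inv(a))) ⊞ (inv(inv(b)) ⊞ (inv(b) ⊞ b))
  Push inv inside:  distribute inv over ⊞ and collapse double inv
  Collect terms:  c ⊞ h(c, a) ⊞ b
  Order the arguments:  b ⊞ c ⊞ h(c, a)
  Rebuild:  h(b ⊞ c ⊞ h(c, a), inv(a) ⊞ inv(b) ⊞ inv(b))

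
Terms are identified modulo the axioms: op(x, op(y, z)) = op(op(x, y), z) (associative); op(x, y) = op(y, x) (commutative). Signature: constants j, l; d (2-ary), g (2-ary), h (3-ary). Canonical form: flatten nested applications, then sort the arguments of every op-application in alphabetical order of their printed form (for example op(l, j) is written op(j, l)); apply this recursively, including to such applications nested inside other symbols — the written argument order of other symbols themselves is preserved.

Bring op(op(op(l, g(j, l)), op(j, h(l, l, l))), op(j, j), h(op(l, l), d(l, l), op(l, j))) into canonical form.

Answer: op(g(j, l), h(l, l, l), h(op(l, l), d(l, l), op(j, l)), j, j, j, l)

Derivation:
Merge nested applications:  op(l, g(j, l), j, h(l, l, l), j, j, h(op(l, l), d(l, l), op(l, j)))
Canonicalize subterm:  h(op(l, l), d(l, l), op(l, j))  →  h(op(l, l), d(l, l), op(j, l))
Sort arguments:  op(g(j, l), h(l, l, l), h(op(l, l), d(l, l), op(j, l)), j, j, j, l)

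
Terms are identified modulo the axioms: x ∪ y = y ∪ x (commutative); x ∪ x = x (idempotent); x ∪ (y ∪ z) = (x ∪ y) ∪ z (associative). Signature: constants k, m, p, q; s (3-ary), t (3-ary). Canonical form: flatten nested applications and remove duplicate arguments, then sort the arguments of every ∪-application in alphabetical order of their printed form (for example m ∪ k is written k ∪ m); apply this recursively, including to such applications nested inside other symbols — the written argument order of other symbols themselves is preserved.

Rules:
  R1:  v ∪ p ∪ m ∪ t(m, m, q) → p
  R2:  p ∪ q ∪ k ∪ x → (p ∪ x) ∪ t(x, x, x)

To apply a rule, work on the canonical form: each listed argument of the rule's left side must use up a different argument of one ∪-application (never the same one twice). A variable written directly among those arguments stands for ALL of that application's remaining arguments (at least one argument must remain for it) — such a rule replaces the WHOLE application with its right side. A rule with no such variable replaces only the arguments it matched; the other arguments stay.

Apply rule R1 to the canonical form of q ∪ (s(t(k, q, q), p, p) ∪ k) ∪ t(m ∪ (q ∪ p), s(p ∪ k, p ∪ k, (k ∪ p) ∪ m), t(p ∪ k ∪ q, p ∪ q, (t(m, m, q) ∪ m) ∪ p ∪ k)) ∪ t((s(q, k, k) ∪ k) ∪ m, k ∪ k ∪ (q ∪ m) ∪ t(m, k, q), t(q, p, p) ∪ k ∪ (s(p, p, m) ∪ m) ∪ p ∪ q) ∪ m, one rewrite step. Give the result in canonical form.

Canonical form:  k ∪ m ∪ q ∪ s(t(k, q, q), p, p) ∪ t(k ∪ m ∪ s(q, k, k), k ∪ m ∪ q ∪ t(m, k, q), k ∪ m ∪ p ∪ q ∪ s(p, p, m) ∪ t(q, p, p)) ∪ t(m ∪ p ∪ q, s(k ∪ p, k ∪ p, k ∪ m ∪ p), t(k ∪ p ∪ q, p ∪ q, k ∪ m ∪ p ∪ t(m, m, q)))
Apply R1:  consuming m, p, t(m, m, q);  v := k
The extension variable absorbs all remaining arguments, so the whole application is rewritten.
Giving:  k ∪ m ∪ q ∪ s(t(k, q, q), p, p) ∪ t(k ∪ m ∪ s(q, k, k), k ∪ m ∪ q ∪ t(m, k, q), k ∪ m ∪ p ∪ q ∪ s(p, p, m) ∪ t(q, p, p)) ∪ t(m ∪ p ∪ q, s(k ∪ p, k ∪ p, k ∪ m ∪ p), t(k ∪ p ∪ q, p ∪ q, p))

Answer: k ∪ m ∪ q ∪ s(t(k, q, q), p, p) ∪ t(k ∪ m ∪ s(q, k, k), k ∪ m ∪ q ∪ t(m, k, q), k ∪ m ∪ p ∪ q ∪ s(p, p, m) ∪ t(q, p, p)) ∪ t(m ∪ p ∪ q, s(k ∪ p, k ∪ p, k ∪ m ∪ p), t(k ∪ p ∪ q, p ∪ q, p))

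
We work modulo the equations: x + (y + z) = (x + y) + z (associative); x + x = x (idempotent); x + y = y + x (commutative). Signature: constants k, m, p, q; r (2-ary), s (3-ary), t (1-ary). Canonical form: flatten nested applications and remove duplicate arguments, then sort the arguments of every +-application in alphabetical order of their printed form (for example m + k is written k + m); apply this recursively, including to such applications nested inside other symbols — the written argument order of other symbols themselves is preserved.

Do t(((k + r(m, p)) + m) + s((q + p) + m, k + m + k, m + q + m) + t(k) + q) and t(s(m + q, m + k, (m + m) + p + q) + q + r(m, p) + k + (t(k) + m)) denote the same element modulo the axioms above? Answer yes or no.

Answer: no — t(k + m + q + r(m, p) + s(m + p + q, k + m, m + q) + t(k)) vs t(k + m + q + r(m, p) + s(m + q, k + m, m + p + q) + t(k))

Derivation:
Left:  t(((k + r(m, p)) + m) + s((q + p) + m, k + m + k, m + q + m) + t(k) + q)
  Descend into:  ((k + r(m, p)) + m) + s((q + p) + m, k + m + k, m + q + m) + t(k) + q
  Flatten:  k + r(m, p) + m + s((q + p) + m, k + m + k, m + q + m) + t(k) + q
  Canonicalize subterm:  s((q + p) + m, k + m + k, m + q + m)  →  s(m + p + q, k + m, m + q)
  Sort:  k + m + q + r(m, p) + s(m + p + q, k + m, m + q) + t(k)
  Put back:  t(k + m + q + r(m, p) + s(m + p + q, k + m, m + q) + t(k))
Right:  t(s(m + q, m + k, (m + m) + p + q) + q + r(m, p) + k + (t(k) + m))
  Descend into:  s(m + q, m + k, (m + m) + p + q) + q + r(m, p) + k + (t(k) + m)
  Merge nested applications:  s(m + q, m + k, (m + m) + p + q) + q + r(m, p) + k + t(k) + m
  Canonicalize subterm:  s(m + q, m + k, (m + m) + p + q)  →  s(m + q, k + m, m + p + q)
  Order the arguments:  k + m + q + r(m, p) + s(m + q, k + m, m + p + q) + t(k)
  Put back:  t(k + m + q + r(m, p) + s(m + q, k + m, m + p + q) + t(k))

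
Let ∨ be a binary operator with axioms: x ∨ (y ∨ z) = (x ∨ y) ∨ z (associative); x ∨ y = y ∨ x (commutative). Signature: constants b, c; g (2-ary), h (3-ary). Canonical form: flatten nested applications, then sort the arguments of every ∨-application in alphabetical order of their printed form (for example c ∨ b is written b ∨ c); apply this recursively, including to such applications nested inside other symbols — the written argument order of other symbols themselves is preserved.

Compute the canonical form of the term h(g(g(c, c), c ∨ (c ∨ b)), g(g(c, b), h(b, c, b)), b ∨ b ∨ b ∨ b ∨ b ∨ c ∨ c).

Work inside:  c ∨ (c ∨ b)
Flatten:  c ∨ c ∨ b
Order the arguments:  b ∨ c ∨ c
Reassemble:  h(g(g(c, c), b ∨ c ∨ c), g(g(c, b), h(b, c, b)), b ∨ b ∨ b ∨ b ∨ b ∨ c ∨ c)

Answer: h(g(g(c, c), b ∨ c ∨ c), g(g(c, b), h(b, c, b)), b ∨ b ∨ b ∨ b ∨ b ∨ c ∨ c)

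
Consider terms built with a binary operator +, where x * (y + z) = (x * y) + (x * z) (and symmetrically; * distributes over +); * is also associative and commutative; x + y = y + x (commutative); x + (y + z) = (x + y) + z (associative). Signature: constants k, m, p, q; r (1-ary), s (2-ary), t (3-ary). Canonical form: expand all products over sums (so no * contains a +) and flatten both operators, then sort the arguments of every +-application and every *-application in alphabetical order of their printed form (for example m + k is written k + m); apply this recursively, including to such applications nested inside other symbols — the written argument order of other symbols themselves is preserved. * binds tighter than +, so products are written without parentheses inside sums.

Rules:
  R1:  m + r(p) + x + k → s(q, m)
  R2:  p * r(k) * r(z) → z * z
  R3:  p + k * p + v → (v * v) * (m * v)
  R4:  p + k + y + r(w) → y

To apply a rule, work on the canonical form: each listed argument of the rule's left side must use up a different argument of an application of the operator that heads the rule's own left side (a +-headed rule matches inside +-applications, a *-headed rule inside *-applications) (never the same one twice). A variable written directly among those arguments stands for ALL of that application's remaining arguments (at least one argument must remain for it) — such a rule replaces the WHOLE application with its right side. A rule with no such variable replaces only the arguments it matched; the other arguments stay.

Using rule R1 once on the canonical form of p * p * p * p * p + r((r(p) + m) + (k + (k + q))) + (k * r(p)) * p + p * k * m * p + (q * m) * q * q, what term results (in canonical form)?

Canonical form:  k * m * p * p + k * p * r(p) + m * q * q * q + p * p * p * p * p + r(k + k + m + q + r(p))
R1 matches:  uses k, m, r(p);  x := k + q
The extension variable absorbs all remaining arguments, so the whole application is rewritten.
New term:  k * m * p * p + k * p * r(p) + m * q * q * q + p * p * p * p * p + r(s(q, m))

Answer: k * m * p * p + k * p * r(p) + m * q * q * q + p * p * p * p * p + r(s(q, m))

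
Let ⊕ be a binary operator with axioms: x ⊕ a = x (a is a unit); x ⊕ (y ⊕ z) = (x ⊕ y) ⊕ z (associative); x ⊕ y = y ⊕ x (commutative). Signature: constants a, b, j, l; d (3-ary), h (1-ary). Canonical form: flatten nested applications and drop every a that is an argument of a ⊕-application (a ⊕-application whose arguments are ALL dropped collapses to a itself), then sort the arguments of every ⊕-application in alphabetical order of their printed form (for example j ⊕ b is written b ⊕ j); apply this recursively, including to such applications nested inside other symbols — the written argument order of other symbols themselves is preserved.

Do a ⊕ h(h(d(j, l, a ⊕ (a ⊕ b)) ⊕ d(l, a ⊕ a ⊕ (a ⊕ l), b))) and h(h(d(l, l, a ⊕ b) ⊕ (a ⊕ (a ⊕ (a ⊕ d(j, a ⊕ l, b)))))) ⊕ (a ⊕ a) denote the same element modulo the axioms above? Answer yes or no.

Left:  a ⊕ h(h(d(j, l, a ⊕ (a ⊕ b)) ⊕ d(l, a ⊕ a ⊕ (a ⊕ l), b)))
  Simplify inside:  h(h(d(j, l, a ⊕ (a ⊕ b)) ⊕ d(l, a ⊕ a ⊕ (a ⊕ l), b)))  →  h(h(d(j, l, b) ⊕ d(l, l, b)))
  Drop the unit:  drop a
  Order the arguments:  h(h(d(j, l, b) ⊕ d(l, l, b)))
Right:  h(h(d(l, l, a ⊕ b) ⊕ (a ⊕ (a ⊕ (a ⊕ d(j, a ⊕ l, b)))))) ⊕ (a ⊕ a)
  Un-nest:  h(h(d(l, l, a ⊕ b) ⊕ (a ⊕ (a ⊕ (a ⊕ d(j, a ⊕ l, b)))))) ⊕ a ⊕ a
  Canonicalize subterm:  h(h(d(l, l, a ⊕ b) ⊕ (a ⊕ (a ⊕ (a ⊕ d(j, a ⊕ l, b))))))  →  h(h(d(j, l, b) ⊕ d(l, l, b)))
  Units out:  drop a (×2)
  Sort:  h(h(d(j, l, b) ⊕ d(l, l, b)))

Answer: yes — both canonical forms are h(h(d(j, l, b) ⊕ d(l, l, b)))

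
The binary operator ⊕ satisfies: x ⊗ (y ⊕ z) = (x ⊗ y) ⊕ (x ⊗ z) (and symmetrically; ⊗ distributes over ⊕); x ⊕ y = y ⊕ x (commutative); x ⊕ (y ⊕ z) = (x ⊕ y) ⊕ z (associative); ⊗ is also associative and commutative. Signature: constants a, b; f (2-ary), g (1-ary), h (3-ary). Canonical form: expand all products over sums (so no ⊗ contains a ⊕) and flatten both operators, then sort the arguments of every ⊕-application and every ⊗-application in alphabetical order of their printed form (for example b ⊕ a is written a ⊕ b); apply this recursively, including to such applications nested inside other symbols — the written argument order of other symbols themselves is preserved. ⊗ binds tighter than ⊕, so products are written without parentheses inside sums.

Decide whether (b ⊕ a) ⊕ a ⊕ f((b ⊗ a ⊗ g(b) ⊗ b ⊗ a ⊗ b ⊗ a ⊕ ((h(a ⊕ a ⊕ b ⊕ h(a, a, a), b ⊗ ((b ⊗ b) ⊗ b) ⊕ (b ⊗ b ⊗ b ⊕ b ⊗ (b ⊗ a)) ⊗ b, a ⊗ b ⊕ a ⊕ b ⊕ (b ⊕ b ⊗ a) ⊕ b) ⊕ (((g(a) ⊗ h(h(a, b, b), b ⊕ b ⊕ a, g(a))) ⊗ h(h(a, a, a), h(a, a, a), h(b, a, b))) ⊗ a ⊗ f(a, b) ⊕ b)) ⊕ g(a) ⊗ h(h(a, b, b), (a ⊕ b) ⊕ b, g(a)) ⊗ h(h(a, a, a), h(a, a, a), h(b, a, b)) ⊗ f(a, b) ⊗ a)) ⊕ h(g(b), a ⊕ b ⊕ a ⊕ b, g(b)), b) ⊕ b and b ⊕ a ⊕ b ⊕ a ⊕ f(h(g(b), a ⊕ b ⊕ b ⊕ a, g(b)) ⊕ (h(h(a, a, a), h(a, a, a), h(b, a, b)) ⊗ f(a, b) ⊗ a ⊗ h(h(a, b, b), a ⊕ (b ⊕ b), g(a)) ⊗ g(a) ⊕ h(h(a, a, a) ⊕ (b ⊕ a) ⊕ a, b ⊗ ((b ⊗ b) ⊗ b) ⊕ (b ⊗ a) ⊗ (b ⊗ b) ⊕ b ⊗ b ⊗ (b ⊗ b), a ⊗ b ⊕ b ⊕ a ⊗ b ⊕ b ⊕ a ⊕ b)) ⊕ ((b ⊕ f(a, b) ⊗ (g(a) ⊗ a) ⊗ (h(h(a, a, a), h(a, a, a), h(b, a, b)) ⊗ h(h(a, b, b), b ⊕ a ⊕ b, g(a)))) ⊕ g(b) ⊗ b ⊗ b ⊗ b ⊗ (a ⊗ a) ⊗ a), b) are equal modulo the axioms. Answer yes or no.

Answer: yes — both canonical forms are a ⊕ a ⊕ b ⊕ b ⊕ f(a ⊗ a ⊗ a ⊗ b ⊗ b ⊗ b ⊗ g(b) ⊕ a ⊗ f(a, b) ⊗ g(a) ⊗ h(h(a, a, a), h(a, a, a), h(b, a, b)) ⊗ h(h(a, b, b), a ⊕ b ⊕ b, g(a)) ⊕ a ⊗ f(a, b) ⊗ g(a) ⊗ h(h(a, a, a), h(a, a, a), h(b, a, b)) ⊗ h(h(a, b, b), a ⊕ b ⊕ b, g(a)) ⊕ b ⊕ h(a ⊕ a ⊕ b ⊕ h(a, a, a), a ⊗ b ⊗ b ⊗ b ⊕ b ⊗ b ⊗ b ⊗ b ⊕ b ⊗ b ⊗ b ⊗ b, a ⊕ a ⊗ b ⊕ a ⊗ b ⊕ b ⊕ b ⊕ b) ⊕ h(g(b), a ⊕ a ⊕ b ⊕ b, g(b)), b)

Derivation:
Left:  (b ⊕ a) ⊕ a ⊕ f((b ⊗ a ⊗ g(b) ⊗ b ⊗ a ⊗ b ⊗ a ⊕ ((h(a ⊕ a ⊕ b ⊕ h(a, a, a), b ⊗ ((b ⊗ b) ⊗ b) ⊕ (b ⊗ b ⊗ b ⊕ b ⊗ (b ⊗ a)) ⊗ b, a ⊗ b ⊕ a ⊕ b ⊕ (b ⊕ b ⊗ a) ⊕ b) ⊕ (((g(a) ⊗ h(h(a, b, b), b ⊕ b ⊕ a, g(a))) ⊗ h(h(a, a, a), h(a, a, a), h(b, a, b))) ⊗ a ⊗ f(a, b) ⊕ b)) ⊕ g(a) ⊗ h(h(a, b, b), (a ⊕ b) ⊕ b, g(a)) ⊗ h(h(a, a, a), h(a, a, a), h(b, a, b)) ⊗ f(a, b) ⊗ a)) ⊕ h(g(b), a ⊕ b ⊕ a ⊕ b, g(b)), b) ⊕ b
  Expand:  b ⊕ a ⊕ a ⊕ f(a ⊗ a ⊗ a ⊗ b ⊗ b ⊗ b ⊗ g(b) ⊕ a ⊗ f(a, b) ⊗ g(a) ⊗ h(h(a, a, a), h(a, a, a), h(b, a, b)) ⊗ h(h(a, b, b), a ⊕ b ⊕ b, g(a)) ⊕ a ⊗ f(a, b) ⊗ g(a) ⊗ h(h(a, a, a), h(a, a, a), h(b, a, b)) ⊗ h(h(a, b, b), a ⊕ b ⊕ b, g(a)) ⊕ b ⊕ h(a ⊕ a ⊕ b ⊕ h(a, a, a), a ⊗ b ⊗ b ⊗ b ⊕ b ⊗ b ⊗ b ⊗ b ⊕ b ⊗ b ⊗ b ⊗ b, a ⊕ a ⊗ b ⊕ a ⊗ b ⊕ b ⊕ b ⊕ b) ⊕ h(g(b), a ⊕ a ⊕ b ⊕ b, g(b)), b) ⊕ b
  Order the arguments:  a ⊕ a ⊕ b ⊕ b ⊕ f(a ⊗ a ⊗ a ⊗ b ⊗ b ⊗ b ⊗ g(b) ⊕ a ⊗ f(a, b) ⊗ g(a) ⊗ h(h(a, a, a), h(a, a, a), h(b, a, b)) ⊗ h(h(a, b, b), a ⊕ b ⊕ b, g(a)) ⊕ a ⊗ f(a, b) ⊗ g(a) ⊗ h(h(a, a, a), h(a, a, a), h(b, a, b)) ⊗ h(h(a, b, b), a ⊕ b ⊕ b, g(a)) ⊕ b ⊕ h(a ⊕ a ⊕ b ⊕ h(a, a, a), a ⊗ b ⊗ b ⊗ b ⊕ b ⊗ b ⊗ b ⊗ b ⊕ b ⊗ b ⊗ b ⊗ b, a ⊕ a ⊗ b ⊕ a ⊗ b ⊕ b ⊕ b ⊕ b) ⊕ h(g(b), a ⊕ a ⊕ b ⊕ b, g(b)), b)
Right:  b ⊕ a ⊕ b ⊕ a ⊕ f(h(g(b), a ⊕ b ⊕ b ⊕ a, g(b)) ⊕ (h(h(a, a, a), h(a, a, a), h(b, a, b)) ⊗ f(a, b) ⊗ a ⊗ h(h(a, b, b), a ⊕ (b ⊕ b), g(a)) ⊗ g(a) ⊕ h(h(a, a, a) ⊕ (b ⊕ a) ⊕ a, b ⊗ ((b ⊗ b) ⊗ b) ⊕ (b ⊗ a) ⊗ (b ⊗ b) ⊕ b ⊗ b ⊗ (b ⊗ b), a ⊗ b ⊕ b ⊕ a ⊗ b ⊕ b ⊕ a ⊕ b)) ⊕ ((b ⊕ f(a, b) ⊗ (g(a) ⊗ a) ⊗ (h(h(a, a, a), h(a, a, a), h(b, a, b)) ⊗ h(h(a, b, b), b ⊕ a ⊕ b, g(a)))) ⊕ g(b) ⊗ b ⊗ b ⊗ b ⊗ (a ⊗ a) ⊗ a), b)
  Un-nest:  b ⊕ a ⊕ b ⊕ a ⊕ f(a ⊗ a ⊗ a ⊗ b ⊗ b ⊗ b ⊗ g(b) ⊕ a ⊗ f(a, b) ⊗ g(a) ⊗ h(h(a, a, a), h(a, a, a), h(b, a, b)) ⊗ h(h(a, b, b), a ⊕ b ⊕ b, g(a)) ⊕ a ⊗ f(a, b) ⊗ g(a) ⊗ h(h(a, a, a), h(a, a, a), h(b, a, b)) ⊗ h(h(a, b, b), a ⊕ b ⊕ b, g(a)) ⊕ b ⊕ h(a ⊕ a ⊕ b ⊕ h(a, a, a), a ⊗ b ⊗ b ⊗ b ⊕ b ⊗ b ⊗ b ⊗ b ⊕ b ⊗ b ⊗ b ⊗ b, a ⊕ a ⊗ b ⊕ a ⊗ b ⊕ b ⊕ b ⊕ b) ⊕ h(g(b), a ⊕ a ⊕ b ⊕ b, g(b)), b)
  Sort arguments:  a ⊕ a ⊕ b ⊕ b ⊕ f(a ⊗ a ⊗ a ⊗ b ⊗ b ⊗ b ⊗ g(b) ⊕ a ⊗ f(a, b) ⊗ g(a) ⊗ h(h(a, a, a), h(a, a, a), h(b, a, b)) ⊗ h(h(a, b, b), a ⊕ b ⊕ b, g(a)) ⊕ a ⊗ f(a, b) ⊗ g(a) ⊗ h(h(a, a, a), h(a, a, a), h(b, a, b)) ⊗ h(h(a, b, b), a ⊕ b ⊕ b, g(a)) ⊕ b ⊕ h(a ⊕ a ⊕ b ⊕ h(a, a, a), a ⊗ b ⊗ b ⊗ b ⊕ b ⊗ b ⊗ b ⊗ b ⊕ b ⊗ b ⊗ b ⊗ b, a ⊕ a ⊗ b ⊕ a ⊗ b ⊕ b ⊕ b ⊕ b) ⊕ h(g(b), a ⊕ a ⊕ b ⊕ b, g(b)), b)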